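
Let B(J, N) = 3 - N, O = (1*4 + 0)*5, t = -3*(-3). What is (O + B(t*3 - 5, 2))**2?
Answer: 441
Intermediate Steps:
t = 9
O = 20 (O = (4 + 0)*5 = 4*5 = 20)
(O + B(t*3 - 5, 2))**2 = (20 + (3 - 1*2))**2 = (20 + (3 - 2))**2 = (20 + 1)**2 = 21**2 = 441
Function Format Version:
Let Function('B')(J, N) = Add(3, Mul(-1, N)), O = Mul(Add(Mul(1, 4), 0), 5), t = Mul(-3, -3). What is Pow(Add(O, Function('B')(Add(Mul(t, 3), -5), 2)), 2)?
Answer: 441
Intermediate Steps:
t = 9
O = 20 (O = Mul(Add(4, 0), 5) = Mul(4, 5) = 20)
Pow(Add(O, Function('B')(Add(Mul(t, 3), -5), 2)), 2) = Pow(Add(20, Add(3, Mul(-1, 2))), 2) = Pow(Add(20, Add(3, -2)), 2) = Pow(Add(20, 1), 2) = Pow(21, 2) = 441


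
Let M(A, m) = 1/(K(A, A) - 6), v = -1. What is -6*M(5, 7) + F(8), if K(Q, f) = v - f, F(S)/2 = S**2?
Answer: 257/2 ≈ 128.50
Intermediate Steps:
F(S) = 2*S**2
K(Q, f) = -1 - f
M(A, m) = 1/(-7 - A) (M(A, m) = 1/((-1 - A) - 6) = 1/(-7 - A))
-6*M(5, 7) + F(8) = -(-6)/(7 + 5) + 2*8**2 = -(-6)/12 + 2*64 = -(-6)/12 + 128 = -6*(-1/12) + 128 = 1/2 + 128 = 257/2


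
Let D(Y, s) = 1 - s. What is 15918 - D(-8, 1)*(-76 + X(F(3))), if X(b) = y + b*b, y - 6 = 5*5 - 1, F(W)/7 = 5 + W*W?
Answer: 15918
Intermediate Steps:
F(W) = 35 + 7*W² (F(W) = 7*(5 + W*W) = 7*(5 + W²) = 35 + 7*W²)
y = 30 (y = 6 + (5*5 - 1) = 6 + (25 - 1) = 6 + 24 = 30)
X(b) = 30 + b² (X(b) = 30 + b*b = 30 + b²)
15918 - D(-8, 1)*(-76 + X(F(3))) = 15918 - (1 - 1*1)*(-76 + (30 + (35 + 7*3²)²)) = 15918 - (1 - 1)*(-76 + (30 + (35 + 7*9)²)) = 15918 - 0*(-76 + (30 + (35 + 63)²)) = 15918 - 0*(-76 + (30 + 98²)) = 15918 - 0*(-76 + (30 + 9604)) = 15918 - 0*(-76 + 9634) = 15918 - 0*9558 = 15918 - 1*0 = 15918 + 0 = 15918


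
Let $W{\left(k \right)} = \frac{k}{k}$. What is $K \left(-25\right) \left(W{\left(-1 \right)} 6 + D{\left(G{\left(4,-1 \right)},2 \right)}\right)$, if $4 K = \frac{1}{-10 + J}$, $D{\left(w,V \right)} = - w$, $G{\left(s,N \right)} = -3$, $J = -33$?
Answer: $\frac{225}{172} \approx 1.3081$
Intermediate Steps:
$W{\left(k \right)} = 1$
$K = - \frac{1}{172}$ ($K = \frac{1}{4 \left(-10 - 33\right)} = \frac{1}{4 \left(-43\right)} = \frac{1}{4} \left(- \frac{1}{43}\right) = - \frac{1}{172} \approx -0.005814$)
$K \left(-25\right) \left(W{\left(-1 \right)} 6 + D{\left(G{\left(4,-1 \right)},2 \right)}\right) = \left(- \frac{1}{172}\right) \left(-25\right) \left(1 \cdot 6 - -3\right) = \frac{25 \left(6 + 3\right)}{172} = \frac{25}{172} \cdot 9 = \frac{225}{172}$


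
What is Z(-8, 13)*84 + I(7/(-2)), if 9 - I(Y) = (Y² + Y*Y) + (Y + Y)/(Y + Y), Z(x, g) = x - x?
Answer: -33/2 ≈ -16.500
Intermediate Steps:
Z(x, g) = 0
I(Y) = 8 - 2*Y² (I(Y) = 9 - ((Y² + Y*Y) + (Y + Y)/(Y + Y)) = 9 - ((Y² + Y²) + (2*Y)/((2*Y))) = 9 - (2*Y² + (2*Y)*(1/(2*Y))) = 9 - (2*Y² + 1) = 9 - (1 + 2*Y²) = 9 + (-1 - 2*Y²) = 8 - 2*Y²)
Z(-8, 13)*84 + I(7/(-2)) = 0*84 + (8 - 2*(7/(-2))²) = 0 + (8 - 2*(7*(-½))²) = 0 + (8 - 2*(-7/2)²) = 0 + (8 - 2*49/4) = 0 + (8 - 49/2) = 0 - 33/2 = -33/2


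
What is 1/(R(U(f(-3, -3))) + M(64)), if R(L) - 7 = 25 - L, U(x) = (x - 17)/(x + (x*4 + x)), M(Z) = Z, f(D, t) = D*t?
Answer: 27/2596 ≈ 0.010401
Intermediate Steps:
U(x) = (-17 + x)/(6*x) (U(x) = (-17 + x)/(x + (4*x + x)) = (-17 + x)/(x + 5*x) = (-17 + x)/((6*x)) = (-17 + x)*(1/(6*x)) = (-17 + x)/(6*x))
R(L) = 32 - L (R(L) = 7 + (25 - L) = 32 - L)
1/(R(U(f(-3, -3))) + M(64)) = 1/((32 - (-17 - 3*(-3))/(6*((-3*(-3))))) + 64) = 1/((32 - (-17 + 9)/(6*9)) + 64) = 1/((32 - (-8)/(6*9)) + 64) = 1/((32 - 1*(-4/27)) + 64) = 1/((32 + 4/27) + 64) = 1/(868/27 + 64) = 1/(2596/27) = 27/2596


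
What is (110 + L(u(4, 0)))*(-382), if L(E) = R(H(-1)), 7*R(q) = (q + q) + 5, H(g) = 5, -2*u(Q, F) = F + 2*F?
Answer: -299870/7 ≈ -42839.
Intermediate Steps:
u(Q, F) = -3*F/2 (u(Q, F) = -(F + 2*F)/2 = -3*F/2)
R(q) = 5/7 + 2*q/7 (R(q) = ((q + q) + 5)/7 = (2*q + 5)/7 = (5 + 2*q)/7 = 5/7 + 2*q/7)
L(E) = 15/7 (L(E) = 5/7 + (2/7)*5 = 5/7 + 10/7 = 15/7)
(110 + L(u(4, 0)))*(-382) = (110 + 15/7)*(-382) = (785/7)*(-382) = -299870/7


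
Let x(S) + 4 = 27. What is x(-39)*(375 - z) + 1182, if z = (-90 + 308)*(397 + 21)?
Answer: -2086045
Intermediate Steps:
z = 91124 (z = 218*418 = 91124)
x(S) = 23 (x(S) = -4 + 27 = 23)
x(-39)*(375 - z) + 1182 = 23*(375 - 1*91124) + 1182 = 23*(375 - 91124) + 1182 = 23*(-90749) + 1182 = -2087227 + 1182 = -2086045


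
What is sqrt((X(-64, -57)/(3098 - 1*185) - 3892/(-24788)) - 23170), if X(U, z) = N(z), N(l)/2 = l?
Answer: 3*I*sqrt(93214348174192499)/6017287 ≈ 152.22*I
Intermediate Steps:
N(l) = 2*l
X(U, z) = 2*z
sqrt((X(-64, -57)/(3098 - 1*185) - 3892/(-24788)) - 23170) = sqrt(((2*(-57))/(3098 - 1*185) - 3892/(-24788)) - 23170) = sqrt((-114/(3098 - 185) - 3892*(-1/24788)) - 23170) = sqrt((-114/2913 + 973/6197) - 23170) = sqrt((-114*1/2913 + 973/6197) - 23170) = sqrt((-38/971 + 973/6197) - 23170) = sqrt(709297/6017287 - 23170) = sqrt(-139419830493/6017287) = 3*I*sqrt(93214348174192499)/6017287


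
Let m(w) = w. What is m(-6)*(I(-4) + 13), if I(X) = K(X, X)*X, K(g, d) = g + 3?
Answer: -102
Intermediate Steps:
K(g, d) = 3 + g
I(X) = X*(3 + X) (I(X) = (3 + X)*X = X*(3 + X))
m(-6)*(I(-4) + 13) = -6*(-4*(3 - 4) + 13) = -6*(-4*(-1) + 13) = -6*(4 + 13) = -6*17 = -102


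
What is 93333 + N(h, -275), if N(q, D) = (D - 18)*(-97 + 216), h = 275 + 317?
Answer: 58466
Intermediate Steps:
h = 592
N(q, D) = -2142 + 119*D (N(q, D) = (-18 + D)*119 = -2142 + 119*D)
93333 + N(h, -275) = 93333 + (-2142 + 119*(-275)) = 93333 + (-2142 - 32725) = 93333 - 34867 = 58466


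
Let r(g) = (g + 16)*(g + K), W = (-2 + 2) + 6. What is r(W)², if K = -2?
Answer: 7744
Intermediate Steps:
W = 6 (W = 0 + 6 = 6)
r(g) = (-2 + g)*(16 + g) (r(g) = (g + 16)*(g - 2) = (16 + g)*(-2 + g) = (-2 + g)*(16 + g))
r(W)² = (-32 + 6² + 14*6)² = (-32 + 36 + 84)² = 88² = 7744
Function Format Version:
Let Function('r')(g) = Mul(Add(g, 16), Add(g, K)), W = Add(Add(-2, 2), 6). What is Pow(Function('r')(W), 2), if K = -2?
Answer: 7744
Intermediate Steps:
W = 6 (W = Add(0, 6) = 6)
Function('r')(g) = Mul(Add(-2, g), Add(16, g)) (Function('r')(g) = Mul(Add(g, 16), Add(g, -2)) = Mul(Add(16, g), Add(-2, g)) = Mul(Add(-2, g), Add(16, g)))
Pow(Function('r')(W), 2) = Pow(Add(-32, Pow(6, 2), Mul(14, 6)), 2) = Pow(Add(-32, 36, 84), 2) = Pow(88, 2) = 7744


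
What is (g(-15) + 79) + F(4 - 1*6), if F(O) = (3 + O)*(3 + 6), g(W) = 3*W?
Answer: 43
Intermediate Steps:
F(O) = 27 + 9*O (F(O) = (3 + O)*9 = 27 + 9*O)
(g(-15) + 79) + F(4 - 1*6) = (3*(-15) + 79) + (27 + 9*(4 - 1*6)) = (-45 + 79) + (27 + 9*(4 - 6)) = 34 + (27 + 9*(-2)) = 34 + (27 - 18) = 34 + 9 = 43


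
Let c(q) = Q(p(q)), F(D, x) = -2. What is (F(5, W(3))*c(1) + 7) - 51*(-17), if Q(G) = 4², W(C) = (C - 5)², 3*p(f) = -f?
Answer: 842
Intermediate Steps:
p(f) = -f/3 (p(f) = (-f)/3 = -f/3)
W(C) = (-5 + C)²
Q(G) = 16
c(q) = 16
(F(5, W(3))*c(1) + 7) - 51*(-17) = (-2*16 + 7) - 51*(-17) = (-32 + 7) + 867 = -25 + 867 = 842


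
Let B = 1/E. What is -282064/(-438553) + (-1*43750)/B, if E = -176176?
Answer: 3380234958382064/438553 ≈ 7.7077e+9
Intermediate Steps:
B = -1/176176 (B = 1/(-176176) = -1/176176 ≈ -5.6761e-6)
-282064/(-438553) + (-1*43750)/B = -282064/(-438553) + (-1*43750)/(-1/176176) = -282064*(-1/438553) - 43750*(-176176) = 282064/438553 + 7707700000 = 3380234958382064/438553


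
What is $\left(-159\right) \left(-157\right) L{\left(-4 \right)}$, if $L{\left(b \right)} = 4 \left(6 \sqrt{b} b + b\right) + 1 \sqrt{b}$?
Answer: $-399408 - 4742970 i \approx -3.9941 \cdot 10^{5} - 4.743 \cdot 10^{6} i$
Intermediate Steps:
$L{\left(b \right)} = \sqrt{b} + 4 b + 24 b^{\frac{3}{2}}$ ($L{\left(b \right)} = 4 \left(6 b^{\frac{3}{2}} + b\right) + \sqrt{b} = 4 \left(b + 6 b^{\frac{3}{2}}\right) + \sqrt{b} = \left(4 b + 24 b^{\frac{3}{2}}\right) + \sqrt{b} = \sqrt{b} + 4 b + 24 b^{\frac{3}{2}}$)
$\left(-159\right) \left(-157\right) L{\left(-4 \right)} = \left(-159\right) \left(-157\right) \left(\sqrt{-4} + 4 \left(-4\right) + 24 \left(-4\right)^{\frac{3}{2}}\right) = 24963 \left(2 i - 16 + 24 \left(- 8 i\right)\right) = 24963 \left(2 i - 16 - 192 i\right) = 24963 \left(-16 - 190 i\right) = -399408 - 4742970 i$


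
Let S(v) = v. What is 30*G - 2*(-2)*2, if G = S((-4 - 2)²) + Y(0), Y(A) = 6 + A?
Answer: 1268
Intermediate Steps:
G = 42 (G = (-4 - 2)² + (6 + 0) = (-6)² + 6 = 36 + 6 = 42)
30*G - 2*(-2)*2 = 30*42 - 2*(-2)*2 = 1260 + 4*2 = 1260 + 8 = 1268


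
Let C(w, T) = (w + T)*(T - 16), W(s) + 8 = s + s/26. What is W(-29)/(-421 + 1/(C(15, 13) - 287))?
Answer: 367661/4060992 ≈ 0.090535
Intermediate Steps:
W(s) = -8 + 27*s/26 (W(s) = -8 + (s + s/26) = -8 + 27*s/26)
C(w, T) = (-16 + T)*(T + w) (C(w, T) = (T + w)*(-16 + T) = (-16 + T)*(T + w))
W(-29)/(-421 + 1/(C(15, 13) - 287)) = (-8 + (27/26)*(-29))/(-421 + 1/((13² - 16*13 - 16*15 + 13*15) - 287)) = (-8 - 783/26)/(-421 + 1/((169 - 208 - 240 + 195) - 287)) = -991/(26*(-421 + 1/(-84 - 287))) = -991/(26*(-421 + 1/(-371))) = -991/(26*(-421 - 1/371)) = -991/(26*(-156192/371)) = -991/26*(-371/156192) = 367661/4060992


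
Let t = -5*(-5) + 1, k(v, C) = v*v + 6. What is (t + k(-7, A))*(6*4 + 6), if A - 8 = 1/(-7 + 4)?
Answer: 2430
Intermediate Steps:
A = 23/3 (A = 8 + 1/(-7 + 4) = 8 + 1/(-3) = 8 - 1/3 = 23/3 ≈ 7.6667)
k(v, C) = 6 + v**2 (k(v, C) = v**2 + 6 = 6 + v**2)
t = 26 (t = 25 + 1 = 26)
(t + k(-7, A))*(6*4 + 6) = (26 + (6 + (-7)**2))*(6*4 + 6) = (26 + (6 + 49))*(24 + 6) = (26 + 55)*30 = 81*30 = 2430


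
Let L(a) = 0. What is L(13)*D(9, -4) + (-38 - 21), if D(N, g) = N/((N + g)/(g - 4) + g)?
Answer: -59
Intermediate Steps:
D(N, g) = N/(g + (N + g)/(-4 + g)) (D(N, g) = N/((N + g)/(-4 + g) + g) = N/(g + (N + g)/(-4 + g)))
L(13)*D(9, -4) + (-38 - 21) = 0*(9*(-4 - 4)/(9 + (-4)² - 3*(-4))) + (-38 - 21) = 0*(9*(-8)/(9 + 16 + 12)) - 59 = 0*(9*(-8)/37) - 59 = 0*(9*(1/37)*(-8)) - 59 = 0*(-72/37) - 59 = 0 - 59 = -59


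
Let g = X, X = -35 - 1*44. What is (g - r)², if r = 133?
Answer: 44944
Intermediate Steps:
X = -79 (X = -35 - 44 = -79)
g = -79
(g - r)² = (-79 - 1*133)² = (-79 - 133)² = (-212)² = 44944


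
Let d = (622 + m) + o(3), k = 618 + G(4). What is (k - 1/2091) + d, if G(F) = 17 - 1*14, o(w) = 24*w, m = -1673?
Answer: -748579/2091 ≈ -358.00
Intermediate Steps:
G(F) = 3 (G(F) = 17 - 14 = 3)
k = 621 (k = 618 + 3 = 621)
d = -979 (d = (622 - 1673) + 24*3 = -1051 + 72 = -979)
(k - 1/2091) + d = (621 - 1/2091) - 979 = 1298510/2091 - 979 = -748579/2091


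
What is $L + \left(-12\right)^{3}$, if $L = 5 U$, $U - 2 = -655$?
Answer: $-4993$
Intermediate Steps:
$U = -653$ ($U = 2 - 655 = -653$)
$L = -3265$ ($L = 5 \left(-653\right) = -3265$)
$L + \left(-12\right)^{3} = -3265 + \left(-12\right)^{3} = -3265 - 1728 = -4993$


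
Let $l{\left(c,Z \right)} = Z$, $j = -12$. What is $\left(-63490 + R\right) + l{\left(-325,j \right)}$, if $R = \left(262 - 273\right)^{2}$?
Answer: $-63381$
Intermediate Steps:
$R = 121$ ($R = \left(-11\right)^{2} = 121$)
$\left(-63490 + R\right) + l{\left(-325,j \right)} = \left(-63490 + 121\right) - 12 = -63369 - 12 = -63381$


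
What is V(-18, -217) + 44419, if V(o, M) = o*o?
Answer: 44743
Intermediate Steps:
V(o, M) = o²
V(-18, -217) + 44419 = (-18)² + 44419 = 324 + 44419 = 44743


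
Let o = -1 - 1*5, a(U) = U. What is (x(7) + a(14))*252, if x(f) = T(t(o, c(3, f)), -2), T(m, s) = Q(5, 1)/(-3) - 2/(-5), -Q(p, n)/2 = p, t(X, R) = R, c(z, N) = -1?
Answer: 22344/5 ≈ 4468.8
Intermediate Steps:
o = -6 (o = -1 - 5 = -6)
Q(p, n) = -2*p
T(m, s) = 56/15 (T(m, s) = -2*5/(-3) - 2/(-5) = -10*(-⅓) - 2*(-⅕) = 10/3 + ⅖ = 56/15)
x(f) = 56/15
(x(7) + a(14))*252 = (56/15 + 14)*252 = (266/15)*252 = 22344/5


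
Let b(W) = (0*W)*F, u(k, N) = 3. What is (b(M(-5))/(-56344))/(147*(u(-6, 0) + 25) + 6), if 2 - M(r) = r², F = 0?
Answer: 0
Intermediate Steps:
M(r) = 2 - r²
b(W) = 0 (b(W) = (0*W)*0 = 0*0 = 0)
(b(M(-5))/(-56344))/(147*(u(-6, 0) + 25) + 6) = (0/(-56344))/(147*(3 + 25) + 6) = (0*(-1/56344))/(147*28 + 6) = 0/(4116 + 6) = 0/4122 = 0*(1/4122) = 0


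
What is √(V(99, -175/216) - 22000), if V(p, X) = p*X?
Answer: 5*I*√127182/12 ≈ 148.59*I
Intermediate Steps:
V(p, X) = X*p
√(V(99, -175/216) - 22000) = √(-175/216*99 - 22000) = √(-1925/24 - 22000) = √(-529925/24) = 5*I*√127182/12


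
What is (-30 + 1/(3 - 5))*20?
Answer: -610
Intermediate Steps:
(-30 + 1/(3 - 5))*20 = (-30 + 1/(-2))*20 = (-30 - ½)*20 = -61/2*20 = -610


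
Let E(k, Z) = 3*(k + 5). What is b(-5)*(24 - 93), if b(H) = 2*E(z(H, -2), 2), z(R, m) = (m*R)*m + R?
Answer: 8280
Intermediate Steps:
z(R, m) = R + R*m² (z(R, m) = (R*m)*m + R = R*m² + R = R + R*m²)
E(k, Z) = 15 + 3*k (E(k, Z) = 3*(5 + k) = 15 + 3*k)
b(H) = 30 + 30*H (b(H) = 2*(15 + 3*(H*(1 + (-2)²))) = 2*(15 + 3*(H*(1 + 4))) = 2*(15 + 3*(H*5)) = 2*(15 + 3*(5*H)) = 2*(15 + 15*H) = 30 + 30*H)
b(-5)*(24 - 93) = (30 + 30*(-5))*(24 - 93) = (30 - 150)*(-69) = -120*(-69) = 8280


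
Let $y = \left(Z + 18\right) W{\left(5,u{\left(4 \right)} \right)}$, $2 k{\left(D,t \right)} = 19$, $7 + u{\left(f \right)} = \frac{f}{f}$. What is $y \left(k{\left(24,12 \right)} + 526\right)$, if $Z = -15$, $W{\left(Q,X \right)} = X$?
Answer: $-9639$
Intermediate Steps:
$u{\left(f \right)} = -6$ ($u{\left(f \right)} = -7 + \frac{f}{f} = -7 + 1 = -6$)
$k{\left(D,t \right)} = \frac{19}{2}$ ($k{\left(D,t \right)} = \frac{1}{2} \cdot 19 = \frac{19}{2}$)
$y = -18$ ($y = \left(-15 + 18\right) \left(-6\right) = 3 \left(-6\right) = -18$)
$y \left(k{\left(24,12 \right)} + 526\right) = - 18 \left(\frac{19}{2} + 526\right) = \left(-18\right) \frac{1071}{2} = -9639$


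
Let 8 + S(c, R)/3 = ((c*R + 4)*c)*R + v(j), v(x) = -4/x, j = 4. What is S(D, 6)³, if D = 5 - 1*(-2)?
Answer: 192000171609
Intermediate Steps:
D = 7 (D = 5 + 2 = 7)
S(c, R) = -27 + 3*R*c*(4 + R*c) (S(c, R) = -24 + 3*(((c*R + 4)*c)*R - 4/4) = -24 + 3*(((R*c + 4)*c)*R - 4*¼) = -24 + 3*(((4 + R*c)*c)*R - 1) = -24 + 3*((c*(4 + R*c))*R - 1) = -24 + 3*(R*c*(4 + R*c) - 1) = -24 + 3*(-1 + R*c*(4 + R*c)) = -24 + (-3 + 3*R*c*(4 + R*c)) = -27 + 3*R*c*(4 + R*c))
S(D, 6)³ = (-27 + 3*6²*7² + 12*6*7)³ = (-27 + 3*36*49 + 504)³ = (-27 + 5292 + 504)³ = 5769³ = 192000171609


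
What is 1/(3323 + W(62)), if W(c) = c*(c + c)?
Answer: 1/11011 ≈ 9.0818e-5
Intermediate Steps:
W(c) = 2*c² (W(c) = c*(2*c) = 2*c²)
1/(3323 + W(62)) = 1/(3323 + 2*62²) = 1/(3323 + 2*3844) = 1/(3323 + 7688) = 1/11011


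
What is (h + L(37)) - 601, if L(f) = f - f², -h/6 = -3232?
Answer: 17459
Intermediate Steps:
h = 19392 (h = -6*(-3232) = 19392)
(h + L(37)) - 601 = (19392 + 37*(1 - 1*37)) - 601 = (19392 + 37*(1 - 37)) - 601 = (19392 + 37*(-36)) - 601 = (19392 - 1332) - 601 = 18060 - 601 = 17459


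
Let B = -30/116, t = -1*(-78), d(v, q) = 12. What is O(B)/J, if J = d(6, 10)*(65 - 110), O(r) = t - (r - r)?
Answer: -13/90 ≈ -0.14444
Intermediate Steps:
t = 78
B = -15/58 (B = -30*1/116 = -15/58 ≈ -0.25862)
O(r) = 78 (O(r) = 78 - (r - r) = 78 - 1*0 = 78 + 0 = 78)
J = -540 (J = 12*(65 - 110) = 12*(-45) = -540)
O(B)/J = 78/(-540) = 78*(-1/540) = -13/90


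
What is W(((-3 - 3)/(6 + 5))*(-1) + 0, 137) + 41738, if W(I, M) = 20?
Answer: 41758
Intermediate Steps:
W(((-3 - 3)/(6 + 5))*(-1) + 0, 137) + 41738 = 20 + 41738 = 41758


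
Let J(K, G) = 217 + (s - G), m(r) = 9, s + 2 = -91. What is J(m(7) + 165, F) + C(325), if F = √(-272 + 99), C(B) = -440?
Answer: -316 - I*√173 ≈ -316.0 - 13.153*I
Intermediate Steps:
s = -93 (s = -2 - 91 = -93)
F = I*√173 (F = √(-173) = I*√173 ≈ 13.153*I)
J(K, G) = 124 - G (J(K, G) = 217 + (-93 - G) = 124 - G)
J(m(7) + 165, F) + C(325) = (124 - I*√173) - 440 = -316 - I*√173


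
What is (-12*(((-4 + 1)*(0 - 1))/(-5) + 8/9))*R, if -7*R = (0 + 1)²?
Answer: 52/105 ≈ 0.49524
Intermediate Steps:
R = -⅐ (R = -(0 + 1)²/7 = -⅐*1² = -⅐*1 = -⅐ ≈ -0.14286)
(-12*(((-4 + 1)*(0 - 1))/(-5) + 8/9))*R = -12*(((-4 + 1)*(0 - 1))/(-5) + 8/9)*(-⅐) = -12*(-3*(-1)*(-⅕) + 8*(⅑))*(-⅐) = -12*(3*(-⅕) + 8/9)*(-⅐) = -12*(-⅗ + 8/9)*(-⅐) = -12*13/45*(-⅐) = -52/15*(-⅐) = 52/105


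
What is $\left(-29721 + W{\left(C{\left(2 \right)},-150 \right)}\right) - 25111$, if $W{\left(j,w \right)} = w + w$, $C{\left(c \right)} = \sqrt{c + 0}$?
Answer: $-55132$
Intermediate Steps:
$C{\left(c \right)} = \sqrt{c}$
$W{\left(j,w \right)} = 2 w$
$\left(-29721 + W{\left(C{\left(2 \right)},-150 \right)}\right) - 25111 = \left(-29721 + 2 \left(-150\right)\right) - 25111 = \left(-29721 - 300\right) - 25111 = -30021 - 25111 = -55132$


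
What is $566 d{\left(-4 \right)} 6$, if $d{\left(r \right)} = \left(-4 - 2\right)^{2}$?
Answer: $122256$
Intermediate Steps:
$d{\left(r \right)} = 36$ ($d{\left(r \right)} = \left(-6\right)^{2} = 36$)
$566 d{\left(-4 \right)} 6 = 566 \cdot 36 \cdot 6 = 566 \cdot 216 = 122256$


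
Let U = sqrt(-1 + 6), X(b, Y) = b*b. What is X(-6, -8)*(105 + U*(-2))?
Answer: 3780 - 72*sqrt(5) ≈ 3619.0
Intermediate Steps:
X(b, Y) = b**2
U = sqrt(5) ≈ 2.2361
X(-6, -8)*(105 + U*(-2)) = (-6)**2*(105 + sqrt(5)*(-2)) = 36*(105 - 2*sqrt(5)) = 3780 - 72*sqrt(5)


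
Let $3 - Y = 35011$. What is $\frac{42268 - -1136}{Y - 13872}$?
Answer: $- \frac{10851}{12220} \approx -0.88797$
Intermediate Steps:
$Y = -35008$ ($Y = 3 - 35011 = -35008$)
$\frac{42268 - -1136}{Y - 13872} = \frac{42268 - -1136}{-35008 - 13872} = \frac{42268 + 1136}{-48880} = 43404 \left(- \frac{1}{48880}\right) = - \frac{10851}{12220}$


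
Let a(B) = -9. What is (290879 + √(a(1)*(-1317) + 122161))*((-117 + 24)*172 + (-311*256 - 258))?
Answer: -27886569730 - 95870*√134014 ≈ -2.7922e+10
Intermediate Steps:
(290879 + √(a(1)*(-1317) + 122161))*((-117 + 24)*172 + (-311*256 - 258)) = (290879 + √(-9*(-1317) + 122161))*((-117 + 24)*172 + (-311*256 - 258)) = (290879 + √(11853 + 122161))*(-93*172 + (-79616 - 258)) = (290879 + √134014)*(-15996 - 79874) = (290879 + √134014)*(-95870) = -27886569730 - 95870*√134014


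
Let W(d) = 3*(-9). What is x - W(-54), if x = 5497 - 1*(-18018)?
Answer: 23542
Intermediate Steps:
x = 23515 (x = 5497 + 18018 = 23515)
W(d) = -27
x - W(-54) = 23515 - 1*(-27) = 23515 + 27 = 23542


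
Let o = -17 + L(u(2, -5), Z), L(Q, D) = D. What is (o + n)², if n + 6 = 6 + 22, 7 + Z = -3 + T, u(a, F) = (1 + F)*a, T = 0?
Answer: 25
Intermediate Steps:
u(a, F) = a*(1 + F)
Z = -10 (Z = -7 + (-3 + 0) = -7 - 3 = -10)
n = 22 (n = -6 + (6 + 22) = -6 + 28 = 22)
o = -27 (o = -17 - 10 = -27)
(o + n)² = (-27 + 22)² = (-5)² = 25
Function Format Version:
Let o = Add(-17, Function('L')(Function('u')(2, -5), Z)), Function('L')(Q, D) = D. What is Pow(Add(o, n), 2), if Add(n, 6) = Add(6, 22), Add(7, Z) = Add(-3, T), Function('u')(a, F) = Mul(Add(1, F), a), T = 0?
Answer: 25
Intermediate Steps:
Function('u')(a, F) = Mul(a, Add(1, F))
Z = -10 (Z = Add(-7, Add(-3, 0)) = Add(-7, -3) = -10)
n = 22 (n = Add(-6, Add(6, 22)) = Add(-6, 28) = 22)
o = -27 (o = Add(-17, -10) = -27)
Pow(Add(o, n), 2) = Pow(Add(-27, 22), 2) = Pow(-5, 2) = 25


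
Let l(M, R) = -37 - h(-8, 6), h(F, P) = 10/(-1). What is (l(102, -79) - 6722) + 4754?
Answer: -1995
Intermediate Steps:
h(F, P) = -10 (h(F, P) = 10*(-1) = -10)
l(M, R) = -27 (l(M, R) = -37 - 1*(-10) = -37 + 10 = -27)
(l(102, -79) - 6722) + 4754 = (-27 - 6722) + 4754 = -6749 + 4754 = -1995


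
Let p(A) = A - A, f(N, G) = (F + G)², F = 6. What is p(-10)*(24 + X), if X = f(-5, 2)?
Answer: 0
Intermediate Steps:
f(N, G) = (6 + G)²
p(A) = 0
X = 64 (X = (6 + 2)² = 8² = 64)
p(-10)*(24 + X) = 0*(24 + 64) = 0*88 = 0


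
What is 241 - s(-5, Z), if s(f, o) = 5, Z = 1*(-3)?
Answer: 236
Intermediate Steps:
Z = -3
241 - s(-5, Z) = 241 - 1*5 = 241 - 5 = 236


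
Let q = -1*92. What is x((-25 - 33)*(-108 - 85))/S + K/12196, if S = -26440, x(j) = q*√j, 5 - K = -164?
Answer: 169/12196 + 23*√11194/6610 ≈ 0.38200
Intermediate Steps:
q = -92
K = 169 (K = 5 - 1*(-164) = 5 + 164 = 169)
x(j) = -92*√j
x((-25 - 33)*(-108 - 85))/S + K/12196 = -92*√11194/(-26440) + 169/12196 = -92*√11194*(-1/26440) + 169*(1/12196) = -92*√11194*(-1/26440) + 169/12196 = 23*√11194/6610 + 169/12196 = 169/12196 + 23*√11194/6610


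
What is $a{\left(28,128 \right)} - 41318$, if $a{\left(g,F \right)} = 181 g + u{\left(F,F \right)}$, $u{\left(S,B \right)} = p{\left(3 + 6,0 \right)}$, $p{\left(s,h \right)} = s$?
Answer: $-36241$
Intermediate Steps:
$u{\left(S,B \right)} = 9$ ($u{\left(S,B \right)} = 3 + 6 = 9$)
$a{\left(g,F \right)} = 9 + 181 g$ ($a{\left(g,F \right)} = 181 g + 9 = 9 + 181 g$)
$a{\left(28,128 \right)} - 41318 = \left(9 + 181 \cdot 28\right) - 41318 = \left(9 + 5068\right) - 41318 = 5077 - 41318 = -36241$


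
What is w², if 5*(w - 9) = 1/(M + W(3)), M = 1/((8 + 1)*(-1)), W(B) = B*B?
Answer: 13024881/160000 ≈ 81.406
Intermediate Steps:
W(B) = B²
M = -⅑ (M = -1/9 = (⅑)*(-1) = -⅑ ≈ -0.11111)
w = 3609/400 (w = 9 + 1/(5*(-⅑ + 3²)) = 9 + 1/(5*(-⅑ + 9)) = 9 + 1/(5*(80/9)) = 9 + (⅕)*(9/80) = 9 + 9/400 = 3609/400 ≈ 9.0225)
w² = (3609/400)² = 13024881/160000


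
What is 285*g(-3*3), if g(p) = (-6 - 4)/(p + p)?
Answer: 475/3 ≈ 158.33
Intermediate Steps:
g(p) = -5/p (g(p) = -10*1/(2*p) = -5/p)
285*g(-3*3) = 285*(-5/((-3*3))) = 285*(-5/(-9)) = 285*(-5*(-⅑)) = 285*(5/9) = 475/3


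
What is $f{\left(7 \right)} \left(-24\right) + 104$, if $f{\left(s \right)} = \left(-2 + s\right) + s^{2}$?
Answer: $-1192$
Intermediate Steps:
$f{\left(s \right)} = -2 + s + s^{2}$
$f{\left(7 \right)} \left(-24\right) + 104 = \left(-2 + 7 + 7^{2}\right) \left(-24\right) + 104 = \left(-2 + 7 + 49\right) \left(-24\right) + 104 = 54 \left(-24\right) + 104 = -1296 + 104 = -1192$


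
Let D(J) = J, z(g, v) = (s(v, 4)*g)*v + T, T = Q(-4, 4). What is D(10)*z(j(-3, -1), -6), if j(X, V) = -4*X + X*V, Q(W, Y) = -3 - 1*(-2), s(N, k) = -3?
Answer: 2690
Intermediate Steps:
Q(W, Y) = -1 (Q(W, Y) = -3 + 2 = -1)
T = -1
j(X, V) = -4*X + V*X
z(g, v) = -1 - 3*g*v (z(g, v) = (-3*g)*v - 1 = -3*g*v - 1 = -1 - 3*g*v)
D(10)*z(j(-3, -1), -6) = 10*(-1 - 3*(-3*(-4 - 1))*(-6)) = 10*(-1 - 3*(-3*(-5))*(-6)) = 10*(-1 - 3*15*(-6)) = 10*(-1 + 270) = 10*269 = 2690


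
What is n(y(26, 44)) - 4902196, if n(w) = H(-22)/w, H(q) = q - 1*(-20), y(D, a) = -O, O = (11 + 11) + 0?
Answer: -53924155/11 ≈ -4.9022e+6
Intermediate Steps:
O = 22 (O = 22 + 0 = 22)
y(D, a) = -22 (y(D, a) = -1*22 = -22)
H(q) = 20 + q (H(q) = q + 20 = 20 + q)
n(w) = -2/w (n(w) = (20 - 22)/w = -2/w)
n(y(26, 44)) - 4902196 = -2/(-22) - 4902196 = -2*(-1/22) - 4902196 = 1/11 - 4902196 = -53924155/11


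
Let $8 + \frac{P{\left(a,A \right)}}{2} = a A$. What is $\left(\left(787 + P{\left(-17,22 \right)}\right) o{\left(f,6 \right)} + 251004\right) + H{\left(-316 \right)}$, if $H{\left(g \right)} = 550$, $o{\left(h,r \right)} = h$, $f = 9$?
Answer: $251761$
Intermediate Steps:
$P{\left(a,A \right)} = -16 + 2 A a$ ($P{\left(a,A \right)} = -16 + 2 a A = -16 + 2 A a$)
$\left(\left(787 + P{\left(-17,22 \right)}\right) o{\left(f,6 \right)} + 251004\right) + H{\left(-316 \right)} = \left(\left(787 + \left(-16 + 2 \cdot 22 \left(-17\right)\right)\right) 9 + 251004\right) + 550 = \left(\left(787 - 764\right) 9 + 251004\right) + 550 = \left(23 \cdot 9 + 251004\right) + 550 = \left(207 + 251004\right) + 550 = 251211 + 550 = 251761$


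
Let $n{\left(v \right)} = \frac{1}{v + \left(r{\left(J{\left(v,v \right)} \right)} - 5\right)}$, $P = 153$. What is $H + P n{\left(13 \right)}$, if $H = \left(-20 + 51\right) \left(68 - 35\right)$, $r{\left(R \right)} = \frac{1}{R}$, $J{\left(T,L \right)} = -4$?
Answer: $\frac{32325}{31} \approx 1042.7$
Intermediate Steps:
$H = 1023$ ($H = 31 \cdot 33 = 1023$)
$n{\left(v \right)} = \frac{1}{- \frac{21}{4} + v}$ ($n{\left(v \right)} = \frac{1}{v - \left(5 - \frac{1}{-4}\right)} = \frac{1}{v - \frac{21}{4}} = \frac{1}{- \frac{21}{4} + v}$)
$H + P n{\left(13 \right)} = 1023 + 153 \frac{4}{-21 + 4 \cdot 13} = 1023 + 153 \frac{4}{-21 + 52} = 1023 + 153 \cdot \frac{4}{31} = 1023 + \frac{612}{31} = \frac{32325}{31}$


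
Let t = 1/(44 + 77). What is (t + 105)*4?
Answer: 50824/121 ≈ 420.03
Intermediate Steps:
t = 1/121 ≈ 0.0082645
(t + 105)*4 = (1/121 + 105)*4 = (12706/121)*4 = 50824/121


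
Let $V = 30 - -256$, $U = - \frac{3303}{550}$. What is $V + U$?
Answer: $\frac{153997}{550} \approx 279.99$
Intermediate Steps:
$U = - \frac{3303}{550} \approx -6.0055$
$V = 286$ ($V = 30 + 256 = 286$)
$V + U = 286 - \frac{3303}{550} = \frac{153997}{550}$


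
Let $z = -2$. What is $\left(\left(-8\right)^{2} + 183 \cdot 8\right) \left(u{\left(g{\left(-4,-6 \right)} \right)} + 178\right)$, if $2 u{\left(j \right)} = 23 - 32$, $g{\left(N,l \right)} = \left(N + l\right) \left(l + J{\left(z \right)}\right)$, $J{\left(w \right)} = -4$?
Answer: $265108$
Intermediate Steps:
$g{\left(N,l \right)} = \left(-4 + l\right) \left(N + l\right)$ ($g{\left(N,l \right)} = \left(N + l\right) \left(l - 4\right) = \left(N + l\right) \left(-4 + l\right) = \left(-4 + l\right) \left(N + l\right)$)
$u{\left(j \right)} = - \frac{9}{2}$ ($u{\left(j \right)} = \frac{23 - 32}{2} = \frac{1}{2} \left(-9\right) = - \frac{9}{2}$)
$\left(\left(-8\right)^{2} + 183 \cdot 8\right) \left(u{\left(g{\left(-4,-6 \right)} \right)} + 178\right) = \left(\left(-8\right)^{2} + 183 \cdot 8\right) \left(- \frac{9}{2} + 178\right) = \left(64 + 1464\right) \frac{347}{2} = 1528 \cdot \frac{347}{2} = 265108$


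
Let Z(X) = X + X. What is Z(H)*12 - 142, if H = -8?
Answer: -334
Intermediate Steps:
Z(X) = 2*X
Z(H)*12 - 142 = (2*(-8))*12 - 142 = -16*12 - 142 = -192 - 142 = -334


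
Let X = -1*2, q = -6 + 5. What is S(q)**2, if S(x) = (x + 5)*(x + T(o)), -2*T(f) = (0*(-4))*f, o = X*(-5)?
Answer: 16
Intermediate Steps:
q = -1
X = -2
o = 10 (o = -2*(-5) = 10)
T(f) = 0 (T(f) = -0*(-4)*f/2 = -0*f = -1/2*0 = 0)
S(x) = x*(5 + x) (S(x) = (x + 5)*(x + 0) = (5 + x)*x = x*(5 + x))
S(q)**2 = (-(5 - 1))**2 = (-1*4)**2 = (-4)**2 = 16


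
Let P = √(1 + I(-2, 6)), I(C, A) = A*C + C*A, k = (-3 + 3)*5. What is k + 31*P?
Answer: 31*I*√23 ≈ 148.67*I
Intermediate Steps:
k = 0 (k = 0*5 = 0)
I(C, A) = 2*A*C (I(C, A) = A*C + A*C = 2*A*C)
P = I*√23 (P = √(1 + 2*6*(-2)) = √(1 - 24) = √(-23) = I*√23 ≈ 4.7958*I)
k + 31*P = 0 + 31*(I*√23) = 0 + 31*I*√23 = 31*I*√23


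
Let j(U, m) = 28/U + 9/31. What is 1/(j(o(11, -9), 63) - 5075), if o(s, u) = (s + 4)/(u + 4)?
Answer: -93/472816 ≈ -0.00019669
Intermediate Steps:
o(s, u) = (4 + s)/(4 + u)
j(U, m) = 9/31 + 28/U (j(U, m) = 28/U + 9*(1/31) = 28/U + 9/31 = 9/31 + 28/U)
1/(j(o(11, -9), 63) - 5075) = 1/((9/31 + 28/(((4 + 11)/(4 - 9)))) - 5075) = 1/((9/31 + 28/((15/(-5)))) - 5075) = 1/((9/31 + 28/((-1/5*15))) - 5075) = 1/((9/31 + 28/(-3)) - 5075) = 1/((9/31 + 28*(-1/3)) - 5075) = 1/((9/31 - 28/3) - 5075) = 1/(-841/93 - 5075) = 1/(-472816/93) = -93/472816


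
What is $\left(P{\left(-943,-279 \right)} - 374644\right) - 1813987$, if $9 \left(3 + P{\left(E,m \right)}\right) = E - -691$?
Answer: $-2188662$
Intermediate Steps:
$P{\left(E,m \right)} = \frac{664}{9} + \frac{E}{9}$ ($P{\left(E,m \right)} = -3 + \frac{E - -691}{9} = -3 + \frac{E + 691}{9} = -3 + \frac{691 + E}{9} = -3 + \left(\frac{691}{9} + \frac{E}{9}\right) = \frac{664}{9} + \frac{E}{9}$)
$\left(P{\left(-943,-279 \right)} - 374644\right) - 1813987 = \left(\left(\frac{664}{9} + \frac{1}{9} \left(-943\right)\right) - 374644\right) - 1813987 = \left(\left(\frac{664}{9} - \frac{943}{9}\right) - 374644\right) - 1813987 = \left(-31 - 374644\right) - 1813987 = -374675 - 1813987 = -2188662$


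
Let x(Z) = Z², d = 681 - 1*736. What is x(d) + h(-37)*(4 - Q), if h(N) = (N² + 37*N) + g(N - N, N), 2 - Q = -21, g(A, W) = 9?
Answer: 2854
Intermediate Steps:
Q = 23 (Q = 2 - 1*(-21) = 2 + 21 = 23)
h(N) = 9 + N² + 37*N (h(N) = (N² + 37*N) + 9 = 9 + N² + 37*N)
d = -55 (d = 681 - 736 = -55)
x(d) + h(-37)*(4 - Q) = (-55)² + (9 + (-37)² + 37*(-37))*(4 - 1*23) = 3025 + (9 + 1369 - 1369)*(4 - 23) = 3025 + 9*(-19) = 3025 - 171 = 2854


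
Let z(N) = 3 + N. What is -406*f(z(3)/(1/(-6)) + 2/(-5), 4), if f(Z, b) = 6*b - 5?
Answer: -7714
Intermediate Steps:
f(Z, b) = -5 + 6*b
-406*f(z(3)/(1/(-6)) + 2/(-5), 4) = -406*(-5 + 6*4) = -406*(-5 + 24) = -406*19 = -7714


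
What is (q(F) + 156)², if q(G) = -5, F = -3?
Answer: 22801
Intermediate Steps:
(q(F) + 156)² = (-5 + 156)² = 151² = 22801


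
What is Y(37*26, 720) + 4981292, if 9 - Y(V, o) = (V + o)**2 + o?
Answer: 2151457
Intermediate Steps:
Y(V, o) = 9 - o - (V + o)**2 (Y(V, o) = 9 - ((V + o)**2 + o) = 9 - (o + (V + o)**2) = 9 + (-o - (V + o)**2) = 9 - o - (V + o)**2)
Y(37*26, 720) + 4981292 = (9 - 1*720 - (37*26 + 720)**2) + 4981292 = (9 - 720 - (962 + 720)**2) + 4981292 = (9 - 720 - 1*1682**2) + 4981292 = (9 - 720 - 1*2829124) + 4981292 = (9 - 720 - 2829124) + 4981292 = -2829835 + 4981292 = 2151457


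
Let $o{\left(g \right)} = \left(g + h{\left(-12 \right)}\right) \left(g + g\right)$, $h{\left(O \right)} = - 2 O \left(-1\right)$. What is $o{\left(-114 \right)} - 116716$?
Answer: $-85252$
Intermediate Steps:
$h{\left(O \right)} = 2 O$
$o{\left(g \right)} = 2 g \left(-24 + g\right)$ ($o{\left(g \right)} = \left(g + 2 \left(-12\right)\right) \left(g + g\right) = \left(g - 24\right) 2 g = \left(-24 + g\right) 2 g = 2 g \left(-24 + g\right)$)
$o{\left(-114 \right)} - 116716 = 2 \left(-114\right) \left(-24 - 114\right) - 116716 = 2 \left(-114\right) \left(-138\right) - 116716 = 31464 - 116716 = -85252$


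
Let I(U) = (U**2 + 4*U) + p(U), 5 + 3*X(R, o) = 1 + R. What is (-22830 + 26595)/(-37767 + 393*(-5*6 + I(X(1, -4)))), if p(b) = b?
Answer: -1255/17043 ≈ -0.073637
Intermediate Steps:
X(R, o) = -4/3 + R/3 (X(R, o) = -5/3 + (1 + R)/3 = -5/3 + (1/3 + R/3) = -4/3 + R/3)
I(U) = U**2 + 5*U (I(U) = (U**2 + 4*U) + U = U**2 + 5*U)
(-22830 + 26595)/(-37767 + 393*(-5*6 + I(X(1, -4)))) = (-22830 + 26595)/(-37767 + 393*(-5*6 + (-4/3 + (1/3)*1)*(5 + (-4/3 + (1/3)*1)))) = 3765/(-37767 + 393*(-30 + (-4/3 + 1/3)*(5 + (-4/3 + 1/3)))) = 3765/(-37767 + 393*(-30 - (5 - 1))) = 3765/(-37767 + 393*(-30 - 1*4)) = 3765/(-37767 + 393*(-30 - 4)) = 3765/(-37767 + 393*(-34)) = 3765/(-37767 - 13362) = 3765/(-51129) = 3765*(-1/51129) = -1255/17043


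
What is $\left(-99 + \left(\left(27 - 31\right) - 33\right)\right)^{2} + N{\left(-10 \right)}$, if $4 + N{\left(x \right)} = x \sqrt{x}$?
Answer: $18492 - 10 i \sqrt{10} \approx 18492.0 - 31.623 i$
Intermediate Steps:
$N{\left(x \right)} = -4 + x^{\frac{3}{2}}$ ($N{\left(x \right)} = -4 + x \sqrt{x} = -4 + x^{\frac{3}{2}}$)
$\left(-99 + \left(\left(27 - 31\right) - 33\right)\right)^{2} + N{\left(-10 \right)} = \left(-99 + \left(\left(27 - 31\right) - 33\right)\right)^{2} - \left(4 - \left(-10\right)^{\frac{3}{2}}\right) = \left(-99 - 37\right)^{2} - \left(4 + 10 i \sqrt{10}\right) = \left(-136\right)^{2} - \left(4 + 10 i \sqrt{10}\right) = 18496 - \left(4 + 10 i \sqrt{10}\right) = 18492 - 10 i \sqrt{10}$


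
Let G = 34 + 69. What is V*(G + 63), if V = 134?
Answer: 22244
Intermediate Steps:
G = 103
V*(G + 63) = 134*(103 + 63) = 134*166 = 22244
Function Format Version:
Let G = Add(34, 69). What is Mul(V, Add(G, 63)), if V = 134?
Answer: 22244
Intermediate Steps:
G = 103
Mul(V, Add(G, 63)) = Mul(134, Add(103, 63)) = Mul(134, 166) = 22244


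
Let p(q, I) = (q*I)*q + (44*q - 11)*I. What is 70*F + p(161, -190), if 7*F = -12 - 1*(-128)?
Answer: -6267700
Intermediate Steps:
F = 116/7 (F = (-12 - 1*(-128))/7 = (-12 + 128)/7 = (⅐)*116 = 116/7 ≈ 16.571)
p(q, I) = I*q² + I*(-11 + 44*q) (p(q, I) = (I*q)*q + (-11 + 44*q)*I = I*q² + I*(-11 + 44*q))
70*F + p(161, -190) = 70*(116/7) - 190*(-11 + 161² + 44*161) = 1160 - 190*(-11 + 25921 + 7084) = 1160 - 190*32994 = 1160 - 6268860 = -6267700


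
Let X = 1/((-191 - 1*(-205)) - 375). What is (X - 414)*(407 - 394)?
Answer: -1942915/361 ≈ -5382.0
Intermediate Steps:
X = -1/361 (X = 1/((-191 + 205) - 375) = 1/(14 - 375) = 1/(-361) = -1/361 ≈ -0.0027701)
(X - 414)*(407 - 394) = (-1/361 - 414)*(407 - 394) = -149455/361*13 = -1942915/361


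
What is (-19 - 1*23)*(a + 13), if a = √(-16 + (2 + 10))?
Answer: -546 - 84*I ≈ -546.0 - 84.0*I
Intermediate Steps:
a = 2*I (a = √(-16 + 12) = √(-4) = 2*I ≈ 2.0*I)
(-19 - 1*23)*(a + 13) = (-19 - 1*23)*(2*I + 13) = (-19 - 23)*(13 + 2*I) = -42*(13 + 2*I) = -546 - 84*I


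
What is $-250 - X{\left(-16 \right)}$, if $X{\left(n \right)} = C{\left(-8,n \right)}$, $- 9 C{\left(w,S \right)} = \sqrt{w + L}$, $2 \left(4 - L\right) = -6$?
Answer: $-250 + \frac{i}{9} \approx -250.0 + 0.11111 i$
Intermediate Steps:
$L = 7$ ($L = 4 - -3 = 4 + 3 = 7$)
$C{\left(w,S \right)} = - \frac{\sqrt{7 + w}}{9}$ ($C{\left(w,S \right)} = - \frac{\sqrt{w + 7}}{9} = - \frac{\sqrt{7 + w}}{9}$)
$X{\left(n \right)} = - \frac{i}{9}$ ($X{\left(n \right)} = - \frac{\sqrt{7 - 8}}{9} = - \frac{\sqrt{-1}}{9} = - \frac{i}{9}$)
$-250 - X{\left(-16 \right)} = -250 - - \frac{i}{9} = -250 + \frac{i}{9}$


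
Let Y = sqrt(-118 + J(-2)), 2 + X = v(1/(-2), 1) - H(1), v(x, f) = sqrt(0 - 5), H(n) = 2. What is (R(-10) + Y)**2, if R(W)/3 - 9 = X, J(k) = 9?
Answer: (15 + I*sqrt(109) + 3*I*sqrt(5))**2 ≈ -69.071 + 514.46*I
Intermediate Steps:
v(x, f) = I*sqrt(5) (v(x, f) = sqrt(-5) = I*sqrt(5))
X = -4 + I*sqrt(5) (X = -2 + (I*sqrt(5) - 1*2) = -2 + (I*sqrt(5) - 2) = -2 + (-2 + I*sqrt(5)) = -4 + I*sqrt(5) ≈ -4.0 + 2.2361*I)
Y = I*sqrt(109) (Y = sqrt(-118 + 9) = sqrt(-109) = I*sqrt(109) ≈ 10.44*I)
R(W) = 15 + 3*I*sqrt(5) (R(W) = 27 + 3*(-4 + I*sqrt(5)) = 27 + (-12 + 3*I*sqrt(5)) = 15 + 3*I*sqrt(5))
(R(-10) + Y)**2 = ((15 + 3*I*sqrt(5)) + I*sqrt(109))**2 = (15 + I*sqrt(109) + 3*I*sqrt(5))**2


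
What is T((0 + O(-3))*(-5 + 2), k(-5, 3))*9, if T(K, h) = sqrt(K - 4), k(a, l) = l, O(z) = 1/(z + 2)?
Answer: 9*I ≈ 9.0*I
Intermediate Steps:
O(z) = 1/(2 + z)
T(K, h) = sqrt(-4 + K)
T((0 + O(-3))*(-5 + 2), k(-5, 3))*9 = sqrt(-4 + (0 + 1/(2 - 3))*(-5 + 2))*9 = sqrt(-4 + (0 + 1/(-1))*(-3))*9 = sqrt(-4 + (0 - 1)*(-3))*9 = sqrt(-4 - 1*(-3))*9 = sqrt(-4 + 3)*9 = sqrt(-1)*9 = I*9 = 9*I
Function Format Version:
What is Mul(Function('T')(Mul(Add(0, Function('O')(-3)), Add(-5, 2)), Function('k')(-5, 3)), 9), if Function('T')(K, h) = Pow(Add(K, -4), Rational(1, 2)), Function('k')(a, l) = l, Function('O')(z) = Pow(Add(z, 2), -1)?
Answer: Mul(9, I) ≈ Mul(9.0000, I)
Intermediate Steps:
Function('O')(z) = Pow(Add(2, z), -1)
Function('T')(K, h) = Pow(Add(-4, K), Rational(1, 2))
Mul(Function('T')(Mul(Add(0, Function('O')(-3)), Add(-5, 2)), Function('k')(-5, 3)), 9) = Mul(Pow(Add(-4, Mul(Add(0, Pow(Add(2, -3), -1)), Add(-5, 2))), Rational(1, 2)), 9) = Mul(Pow(Add(-4, Mul(Add(0, Pow(-1, -1)), -3)), Rational(1, 2)), 9) = Mul(Pow(Add(-4, Mul(Add(0, -1), -3)), Rational(1, 2)), 9) = Mul(Pow(Add(-4, Mul(-1, -3)), Rational(1, 2)), 9) = Mul(Pow(Add(-4, 3), Rational(1, 2)), 9) = Mul(Pow(-1, Rational(1, 2)), 9) = Mul(I, 9) = Mul(9, I)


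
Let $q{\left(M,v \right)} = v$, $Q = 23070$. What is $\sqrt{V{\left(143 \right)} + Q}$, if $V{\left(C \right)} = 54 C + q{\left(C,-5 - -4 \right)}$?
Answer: $\sqrt{30791} \approx 175.47$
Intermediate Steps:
$V{\left(C \right)} = -1 + 54 C$ ($V{\left(C \right)} = 54 C - 1 = -1 + 54 C$)
$\sqrt{V{\left(143 \right)} + Q} = \sqrt{\left(-1 + 54 \cdot 143\right) + 23070} = \sqrt{\left(-1 + 7722\right) + 23070} = \sqrt{7721 + 23070} = \sqrt{30791}$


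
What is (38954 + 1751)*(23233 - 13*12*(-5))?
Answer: 977449165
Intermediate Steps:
(38954 + 1751)*(23233 - 13*12*(-5)) = 40705*(23233 - 156*(-5)) = 40705*(23233 + 780) = 40705*24013 = 977449165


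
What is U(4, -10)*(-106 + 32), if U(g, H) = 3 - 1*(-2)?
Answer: -370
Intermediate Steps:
U(g, H) = 5 (U(g, H) = 3 + 2 = 5)
U(4, -10)*(-106 + 32) = 5*(-106 + 32) = 5*(-74) = -370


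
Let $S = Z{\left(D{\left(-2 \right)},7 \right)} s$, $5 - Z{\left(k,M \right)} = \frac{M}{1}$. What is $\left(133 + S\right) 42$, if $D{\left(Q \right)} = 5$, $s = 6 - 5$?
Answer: $5502$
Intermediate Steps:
$s = 1$
$Z{\left(k,M \right)} = 5 - M$ ($Z{\left(k,M \right)} = 5 - \frac{M}{1} = 5 - M 1 = 5 - M$)
$S = -2$ ($S = \left(5 - 7\right) 1 = \left(-2\right) 1 = -2$)
$\left(133 + S\right) 42 = \left(133 - 2\right) 42 = 131 \cdot 42 = 5502$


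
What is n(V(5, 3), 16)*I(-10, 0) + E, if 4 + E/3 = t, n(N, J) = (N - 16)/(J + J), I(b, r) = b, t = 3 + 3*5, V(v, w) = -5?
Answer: 777/16 ≈ 48.563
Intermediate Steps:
t = 18 (t = 3 + 15 = 18)
n(N, J) = (-16 + N)/(2*J) (n(N, J) = (-16 + N)/((2*J)) = (-16 + N)*(1/(2*J)) = (-16 + N)/(2*J))
E = 42 (E = -12 + 3*18 = -12 + 54 = 42)
n(V(5, 3), 16)*I(-10, 0) + E = ((1/2)*(-16 - 5)/16)*(-10) + 42 = ((1/2)*(1/16)*(-21))*(-10) + 42 = -21/32*(-10) + 42 = 105/16 + 42 = 777/16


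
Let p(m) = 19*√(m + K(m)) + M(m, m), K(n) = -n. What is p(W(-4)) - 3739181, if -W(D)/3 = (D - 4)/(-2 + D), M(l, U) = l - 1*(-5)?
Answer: -3739180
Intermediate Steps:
M(l, U) = 5 + l (M(l, U) = l + 5 = 5 + l)
W(D) = -3*(-4 + D)/(-2 + D) (W(D) = -3*(D - 4)/(-2 + D) = -3*(-4 + D)/(-2 + D))
p(m) = 5 + m (p(m) = 19*√(m - m) + (5 + m) = 19*√0 + (5 + m) = 19*0 + (5 + m) = 0 + (5 + m) = 5 + m)
p(W(-4)) - 3739181 = (5 + 3*(4 - 1*(-4))/(-2 - 4)) - 3739181 = (5 + 3*(4 + 4)/(-6)) - 3739181 = (5 + 3*(-⅙)*8) - 3739181 = (5 - 4) - 3739181 = 1 - 3739181 = -3739180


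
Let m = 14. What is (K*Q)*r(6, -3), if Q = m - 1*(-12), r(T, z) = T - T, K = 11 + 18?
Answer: 0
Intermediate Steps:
K = 29
r(T, z) = 0
Q = 26 (Q = 14 - 1*(-12) = 14 + 12 = 26)
(K*Q)*r(6, -3) = (29*26)*0 = 754*0 = 0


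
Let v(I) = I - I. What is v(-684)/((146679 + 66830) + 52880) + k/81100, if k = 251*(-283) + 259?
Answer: -35387/40550 ≈ -0.87268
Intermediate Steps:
k = -70774 (k = -71033 + 259 = -70774)
v(I) = 0
v(-684)/((146679 + 66830) + 52880) + k/81100 = 0/((146679 + 66830) + 52880) - 70774/81100 = 0/(213509 + 52880) - 70774*1/81100 = 0/266389 - 35387/40550 = 0*(1/266389) - 35387/40550 = 0 - 35387/40550 = -35387/40550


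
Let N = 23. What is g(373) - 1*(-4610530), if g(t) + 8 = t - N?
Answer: 4610872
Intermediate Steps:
g(t) = -31 + t (g(t) = -8 + (t - 1*23) = -8 + (t - 23) = -8 + (-23 + t) = -31 + t)
g(373) - 1*(-4610530) = (-31 + 373) - 1*(-4610530) = 342 + 4610530 = 4610872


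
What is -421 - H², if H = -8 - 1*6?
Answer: -617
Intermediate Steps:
H = -14 (H = -8 - 6 = -14)
-421 - H² = -421 - 1*(-14)² = -421 - 1*196 = -421 - 196 = -617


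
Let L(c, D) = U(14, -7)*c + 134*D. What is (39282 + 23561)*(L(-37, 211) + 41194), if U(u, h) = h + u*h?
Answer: 4609722579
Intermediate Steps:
U(u, h) = h + h*u
L(c, D) = -105*c + 134*D (L(c, D) = (-7*(1 + 14))*c + 134*D = (-7*15)*c + 134*D = -105*c + 134*D)
(39282 + 23561)*(L(-37, 211) + 41194) = (39282 + 23561)*((-105*(-37) + 134*211) + 41194) = 62843*((3885 + 28274) + 41194) = 62843*(32159 + 41194) = 62843*73353 = 4609722579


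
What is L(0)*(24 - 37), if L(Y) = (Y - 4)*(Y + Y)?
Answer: 0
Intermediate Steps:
L(Y) = 2*Y*(-4 + Y) (L(Y) = (-4 + Y)*(2*Y) = 2*Y*(-4 + Y))
L(0)*(24 - 37) = (2*0*(-4 + 0))*(24 - 37) = (2*0*(-4))*(-13) = 0*(-13) = 0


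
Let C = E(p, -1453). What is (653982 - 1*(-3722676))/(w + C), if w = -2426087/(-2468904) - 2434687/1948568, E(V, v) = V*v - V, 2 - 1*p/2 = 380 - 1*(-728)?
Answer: 1315959119884516536/967050780821667589 ≈ 1.3608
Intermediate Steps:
p = -2212 (p = 4 - 2*(380 - 1*(-728)) = 4 - 2*(380 + 728) = 4 - 2*1108 = 4 - 2216 = -2212)
E(V, v) = -V + V*v
C = 3216248 (C = -2212*(-1 - 1453) = -2212*(-1454) = 3216248)
w = -80225811227/300676708092 (w = -2426087*(-1/2468904) - 2434687*1/1948568 = 2426087/2468904 - 2434687/1948568 = -80225811227/300676708092 ≈ -0.26682)
(653982 - 1*(-3722676))/(w + C) = (653982 - 1*(-3722676))/(-80225811227/300676708092 + 3216248) = (653982 + 3722676)/(967050780821667589/300676708092) = 4376658*(300676708092/967050780821667589) = 1315959119884516536/967050780821667589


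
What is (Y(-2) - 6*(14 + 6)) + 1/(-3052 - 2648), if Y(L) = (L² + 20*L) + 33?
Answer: -701101/5700 ≈ -123.00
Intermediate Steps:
Y(L) = 33 + L² + 20*L
(Y(-2) - 6*(14 + 6)) + 1/(-3052 - 2648) = ((33 + (-2)² + 20*(-2)) - 6*(14 + 6)) + 1/(-3052 - 2648) = ((33 + 4 - 40) - 6*20) + 1/(-5700) = (-3 - 120) - 1/5700 = -123 - 1/5700 = -701101/5700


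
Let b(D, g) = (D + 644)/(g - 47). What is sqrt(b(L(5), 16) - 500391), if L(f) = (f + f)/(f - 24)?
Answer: 5*I*sqrt(6944133889)/589 ≈ 707.4*I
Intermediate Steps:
L(f) = 2*f/(-24 + f) (L(f) = (2*f)/(-24 + f) = 2*f/(-24 + f))
b(D, g) = (644 + D)/(-47 + g)
sqrt(b(L(5), 16) - 500391) = sqrt((644 + 2*5/(-24 + 5))/(-47 + 16) - 500391) = sqrt((644 + 2*5/(-19))/(-31) - 500391) = sqrt(-(644 + 2*5*(-1/19))/31 - 500391) = sqrt(-(644 - 10/19)/31 - 500391) = sqrt(-1/31*12226/19 - 500391) = sqrt(-12226/589 - 500391) = sqrt(-294742525/589) = 5*I*sqrt(6944133889)/589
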